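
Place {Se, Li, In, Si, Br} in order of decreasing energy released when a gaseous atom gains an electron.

Br, Se, Si, Li, In

Li is in period 2, group 1; Si is in period 3, group 14; Se is in period 4, group 16; Br is in period 4, group 17; In is in period 5, group 13.
Atoms with high Z_eff and room in the valence shell (especially the halogens) have the most exothermic electron affinities.
Neither a single period nor a single group — weigh both effects.
Li > In: the two effects oppose for this pair; the down-group effect wins (60 vs 29 kJ/mol).
Si > Li: period and group pull opposite ways; the across-period shift dominates (134 vs 60 kJ/mol).
Se > Si: the two effects oppose for this pair; the across-period effect wins (195 vs 134 kJ/mol).
Br > Se: both are in period 4; the period trend gives Br the larger value.
Tabulated electron affinity (kJ/mol): Li 60, Si 134, Se 195, Br 325, In 29.
So from highest to lowest: Br > Se > Si > Li > In.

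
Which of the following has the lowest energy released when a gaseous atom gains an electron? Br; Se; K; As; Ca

Ca

K is in period 4, group 1; Ca is in period 4, group 2; As is in period 4, group 15; Se is in period 4, group 16; Br is in period 4, group 17.
Atoms with high Z_eff and room in the valence shell (especially the halogens) have the most exothermic electron affinities.
All lie in period 4; the across-period trend (electron affinity increases left to right) applies, with the exception below.
Note the exception: K has a higher electron affinity than Ca, contrary to the simple trend — adding an electron to Ca (ns²) has to open a new, higher-energy np subshell, which is unfavourable.
For reference (kJ/mol): K 48, Ca 2, As 78, Se 195, Br 325.
The lowest energy released when a gaseous atom gains an electron among these belongs to Ca.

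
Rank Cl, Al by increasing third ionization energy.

Al < Cl

The third ionization energy removes an electron from the +2 ion. For each element: Cl²⁺ still has 5 valence electrons; Al²⁺ still has 1 valence electron.
All are still removing valence electrons, so compare the +2 ions as you would atoms: IE_3 generally rises across a period (higher Z_eff) and falls down a group (larger shell), subject to the usual subshell exceptions.
Valence configurations: Cl²⁺ [Ne]3s²3p³, Al²⁺ [Ne]3s¹.
Approximate IE_3 values (kJ/mol): Cl 3822, Al 2745.
Hence IE_3: Al < Cl.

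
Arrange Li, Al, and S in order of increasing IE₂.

The second ionization energy removes an electron from the +1 ion. For each element: Li⁺ is the bare [He] core; Al⁺ still has 2 valence electrons; S⁺ still has 5 valence electrons.
Pulling an electron out of a noble-gas core costs far more than removing a remaining valence electron, so Li sits at the high end of IE_2.
Valence configurations: Al⁺ [Ne]3s², S⁺ [Ne]3s²3p³.
The numbers (kJ/mol): Li 7298, Al 1817, S 2252.
Hence IE_2: Al < S < Li.

Al < S < Li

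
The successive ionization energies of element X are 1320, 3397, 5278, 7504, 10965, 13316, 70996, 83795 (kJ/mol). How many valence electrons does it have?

Look for the largest jump between consecutive ionization energies: IE7/IE6 ≈ 5.3, far larger than any earlier ratio.
That jump marks the point where a core electron is being removed. So the atom has 6 valence electrons.

6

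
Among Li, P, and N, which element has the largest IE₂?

Consider each +1 ion: Li⁺ is the bare [He] core; P⁺ still has 4 valence electrons; N⁺ still has 4 valence electrons.
Pulling an electron out of a noble-gas core costs far more than removing a remaining valence electron, so Li sits at the high end of IE_2.
Valence configurations: P⁺ [Ne]3s²3p², N⁺ [He]2s²2p².
Tabulated IE_2 (kJ/mol): Li 7298, P 1907, N 2856.
Putting it together, IE_2: P < N < Li.

Li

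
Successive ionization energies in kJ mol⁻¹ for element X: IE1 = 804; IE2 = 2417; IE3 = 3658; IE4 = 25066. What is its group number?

Group 13

Look for the largest jump between consecutive ionization energies: IE4/IE3 ≈ 6.9, far larger than any earlier ratio.
That jump marks the point where a core electron is being removed. So the atom has 3 valence electrons.
A main-group element with 3 valence electrons is in group 13.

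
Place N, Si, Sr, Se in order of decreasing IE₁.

N > Se > Si > Sr

IE₁ increases left→right with effective nuclear charge and decreases top→bottom as the valence shell moves farther out.
Here both period and group differ, so the two effects have to be weighed against each other.
Si > Sr: both effects reinforce here, so Si is clearly the higher of the two.
Se > Si: the two effects oppose for this pair; the across-period effect wins (941 vs 786 kJ/mol).
N > Se: the two effects oppose for this pair; the down-group effect wins (1402 vs 941 kJ/mol).
Approximate values (kJ/mol): N 1402, Si 786, Se 941, Sr 550.
So from highest to lowest: N > Se > Si > Sr.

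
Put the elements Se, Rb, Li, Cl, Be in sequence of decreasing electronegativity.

Cl > Se > Be > Li > Rb

Li is in period 2, group 1; Be is in period 2, group 2; Cl is in period 3, group 17; Se is in period 4, group 16; Rb is in period 5, group 1.
Atoms toward the upper right of the periodic table pull bonding electrons most strongly.
Neither a single period nor a single group — weigh both effects.
Li > Rb: Li sits above Rb in group 1, so the down-group effect alone puts Li higher.
Be > Li: both are in period 2; the period trend gives Be the larger value.
Se > Be: the two effects oppose for this pair; the across-period effect wins (2.55 vs 1.57).
Cl > Se: relative to Se, both the across-period and down-group shifts push Cl's electronegativity up.
For reference (Pauling): Li 0.98, Be 1.57, Cl 3.16, Se 2.55, Rb 0.82.
So from highest to lowest: Cl > Se > Be > Li > Rb.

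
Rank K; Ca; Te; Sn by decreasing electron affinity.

K is in period 4, group 1; Ca is in period 4, group 2; Sn is in period 5, group 14; Te is in period 5, group 16.
Adding an electron releases more energy for atoms nearer the top right (short of the noble gases).
Neither a single period nor a single group — weigh both effects.
K > Ca: this pair runs against the simple trend — see the exception note.
Sn > K: the two effects oppose for this pair; the across-period effect wins (107 vs 48 kJ/mol).
Te > Sn: Te lies to the right of Sn in period 5, so the across-period effect alone puts Te higher.
Note the exception: K has a higher electron affinity than Ca, contrary to the simple trend — adding an electron to Ca (ns²) has to open a new, higher-energy np subshell, which is unfavourable.
Tabulated electron affinity (kJ/mol): K 48, Ca 2, Sn 107, Te 190.
So from highest to lowest: Te > Sn > K > Ca.

Te > Sn > K > Ca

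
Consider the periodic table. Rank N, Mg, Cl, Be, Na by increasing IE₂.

Mg < Be < Cl < N < Na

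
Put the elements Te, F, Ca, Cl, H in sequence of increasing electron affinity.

H is in period 1, group 1; F is in period 2, group 17; Cl is in period 3, group 17; Ca is in period 4, group 2; Te is in period 5, group 16.
Adding an electron releases more energy for atoms nearer the top right (short of the noble gases).
Here both period and group differ, so the two effects have to be weighed against each other.
H > Ca: period and group pull opposite ways; the down-group shift dominates (73 vs 2 kJ/mol).
Te > H: period and group pull opposite ways; the across-period shift dominates (190 vs 73 kJ/mol).
F > Te: relative to Te, both the across-period and down-group shifts push F's electron affinity up.
Cl > F: this pair runs against the simple trend — see the exception note.
Note the exception: Cl has a higher electron affinity than F, contrary to the simple trend — F's small 2p subshell makes the incoming electron feel strong e⁻–e⁻ repulsion, so Cl actually releases more energy on gaining an electron.
Tabulated electron affinity (kJ/mol): H 73, F 328, Cl 349, Ca 2, Te 190.
So from lowest to highest: Ca < H < Te < F < Cl.

Ca < H < Te < F < Cl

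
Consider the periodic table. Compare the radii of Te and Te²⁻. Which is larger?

Te²⁻

Forming Te²⁻ adds 2 electrons to Te. More electron–electron repulsion in the same shell, with unchanged nuclear charge, lets the cloud expand.
An anion is larger than its parent atom: Te²⁻ > Te.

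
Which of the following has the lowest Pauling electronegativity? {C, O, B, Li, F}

Li

Li is in period 2, group 1; B is in period 2, group 13; C is in period 2, group 14; O is in period 2, group 16; F is in period 2, group 17.
Smaller atoms with higher effective nuclear charge are more electronegative.
All lie in period 2, so electronegativity increases left to right.
The lowest Pauling electronegativity among these belongs to Li.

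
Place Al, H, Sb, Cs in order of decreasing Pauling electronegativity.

H is in period 1, group 1; Al is in period 3, group 13; Sb is in period 5, group 15; Cs is in period 6, group 1.
Atoms toward the upper right of the periodic table pull bonding electrons most strongly.
Here both period and group differ, so the two effects have to be weighed against each other.
Al > Cs: relative to Cs, both the across-period and down-group shifts push Al's electronegativity up.
Sb > Al: period and group pull opposite ways; the across-period shift dominates (2.05 vs 1.61).
H > Sb: the two effects oppose for this pair; the down-group effect wins (2.20 vs 2.05).
For reference (Pauling): H 2.20, Al 1.61, Sb 2.05, Cs 0.79.
So from highest to lowest: H > Sb > Al > Cs.

H > Sb > Al > Cs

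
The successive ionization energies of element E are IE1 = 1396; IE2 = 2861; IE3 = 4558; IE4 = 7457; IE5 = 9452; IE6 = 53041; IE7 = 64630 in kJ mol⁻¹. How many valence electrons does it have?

Look for the largest jump between consecutive ionization energies: IE6/IE5 ≈ 5.6, far larger than any earlier ratio.
That jump marks the point where a core electron is being removed. So the atom has 5 valence electrons.

5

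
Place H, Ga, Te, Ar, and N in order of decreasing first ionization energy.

H is in period 1, group 1; N is in period 2, group 15; Ar is in period 3, group 18; Ga is in period 4, group 13; Te is in period 5, group 16.
IE₁ increases left→right with effective nuclear charge and decreases top→bottom as the valence shell moves farther out.
These span different periods and groups, so the two trends combine.
Te > Ga: the two effects oppose for this pair; the across-period effect wins (869 vs 579 kJ/mol).
H > Te: the two effects oppose for this pair; the down-group effect wins (1312 vs 869 kJ/mol).
N > H: period and group pull opposite ways; the across-period shift dominates (1402 vs 1312 kJ/mol).
Ar > N: period and group pull opposite ways; the across-period shift dominates (1521 vs 1402 kJ/mol).
For reference (kJ/mol): H 1312, N 1402, Ar 1521, Ga 579, Te 869.
So from highest to lowest: Ar > N > H > Te > Ga.

Ar, N, H, Te, Ga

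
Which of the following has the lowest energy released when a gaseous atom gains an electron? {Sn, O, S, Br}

O is in period 2, group 16; S is in period 3, group 16; Br is in period 4, group 17; Sn is in period 5, group 14.
Adding an electron releases more energy for atoms nearer the top right (short of the noble gases).
Neither a single period nor a single group — weigh both effects.
O > Sn: both effects reinforce here, so O is clearly the higher of the two.
S > O: this pair runs against the simple trend — see the exception note.
Br > S: the two effects oppose for this pair; the across-period effect wins (325 vs 200 kJ/mol).
Note the exception: S has a higher electron affinity than O, contrary to the simple trend — the compact 2p subshell of O repels the added electron more than S's larger 3p does.
Tabulated electron affinity (kJ/mol): O 141, S 200, Br 325, Sn 107.
The lowest energy released when a gaseous atom gains an electron among these belongs to Sn.

Sn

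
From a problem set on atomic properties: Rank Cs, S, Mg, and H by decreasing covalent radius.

Cs > Mg > S > H

H is in period 1, group 1; Mg is in period 3, group 2; S is in period 3, group 16; Cs is in period 6, group 1.
Across a period the added protons contract the valence shell; down a group each new principal shell makes the atom larger.
Here both period and group differ, so the two effects have to be weighed against each other.
S > H: the two effects oppose for this pair; the down-group effect wins (103 vs 32 pm).
Mg > S: Mg lies to the left of S in period 3, so the across-period effect alone puts Mg larger.
Cs > Mg: relative to Mg, both the across-period and down-group shifts push Cs's atomic radius up.
Approximate values (pm): H 32, Mg 139, S 103, Cs 232.
So from largest to smallest: Cs > Mg > S > H.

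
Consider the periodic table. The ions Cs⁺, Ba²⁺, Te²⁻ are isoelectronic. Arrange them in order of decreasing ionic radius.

Te²⁻, Cs⁺, Ba²⁺

All of these have 54 electrons, so size is governed by nuclear charge alone: the more protons, the stronger the pull on the same electron cloud, and the smaller the ion.
Nuclear charges: Ba²⁺ (Z=56), Cs⁺ (Z=55), Te²⁻ (Z=52).
Largest to smallest: Te²⁻ > Cs⁺ > Ba²⁺.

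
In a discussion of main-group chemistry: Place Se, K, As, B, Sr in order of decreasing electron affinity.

Se, As, K, B, Sr

B is in period 2, group 13; K is in period 4, group 1; As is in period 4, group 15; Se is in period 4, group 16; Sr is in period 5, group 2.
EA tends to increase across a period and decrease down a group, though the pattern is less regular than for IE or radius.
Here both period and group differ, so the two effects have to be weighed against each other.
B > Sr: both effects reinforce here, so B is clearly the higher of the two.
K > B: this pair runs against the simple trend — see the exception note.
As > K: As lies to the right of K in period 4, so the across-period effect alone puts As higher.
Se > As: Se lies to the right of As in period 4, so the across-period effect alone puts Se higher.
Note the exception: K has a higher electron affinity than B, contrary to the simple trend — B's ns²np¹ configuration gives only a small electron affinity — the sparsely filled np subshell binds an added electron weakly.
For reference (kJ/mol): B 27, K 48, As 78, Se 195, Sr 5.
So from highest to lowest: Se > As > K > B > Sr.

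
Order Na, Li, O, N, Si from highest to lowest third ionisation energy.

After 2 electrons have been removed, what remains? Na²⁺ is already 1 electron into the core; Li²⁺ is already 1 electron into the core; O²⁺ still has 4 valence electrons; N²⁺ still has 3 valence electrons; Si²⁺ still has 2 valence electrons.
Core electrons are held far more tightly than valence electrons, so Na and Li top the IE_3 order.
Valence configurations: O²⁺ [He]2s²2p², N²⁺ [He]2s²2p¹, Si²⁺ [Ne]3s².
The numbers (kJ/mol): Na 6910, Li 11815, O 5300, N 4578, Si 3232.
Hence IE_3: Si < N < O < Na < Li.

Li > Na > O > N > Si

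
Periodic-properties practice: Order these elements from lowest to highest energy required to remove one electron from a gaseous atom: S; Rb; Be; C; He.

Rb < Be < S < C < He

First ionization energy rises across a period (greater Z_eff holds electrons more tightly) and falls down a group (valence electrons are farther from the nucleus).
Neither a single period nor a single group — weigh both effects.
Be > Rb: both effects reinforce here, so Be is clearly the higher of the two.
S > Be: the two effects oppose for this pair; the across-period effect wins (1000 vs 900 kJ/mol).
C > S: the two effects oppose for this pair; the down-group effect wins (1086 vs 1000 kJ/mol).
He > C: relative to C, both the across-period and down-group shifts push He's first ionization energy up.
Approximate values (kJ/mol): He 2372, Be 900, C 1086, S 1000, Rb 403.
So from lowest to highest: Rb < Be < S < C < He.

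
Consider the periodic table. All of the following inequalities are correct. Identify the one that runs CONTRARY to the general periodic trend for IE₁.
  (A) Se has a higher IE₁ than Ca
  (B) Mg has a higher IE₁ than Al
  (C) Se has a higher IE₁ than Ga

(B)

The general trend: IE₁ increases across a period and decreases down a group.
(A) Se (period 4, group 16) vs Ca (period 4, group 2): the stated order agrees with the simple trend.
(B) Mg (period 3, group 2) vs Al (period 3, group 13): the stated order contradicts the simple trend.
(C) Se (period 4, group 16) vs Ga (period 4, group 13): the stated order agrees with the simple trend.
The exception is (B): Al's single 3p electron is easier to remove than one from Mg's filled 3s².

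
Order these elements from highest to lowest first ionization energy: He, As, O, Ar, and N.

He > Ar > N > O > As

He is in period 1, group 18; N is in period 2, group 15; O is in period 2, group 16; Ar is in period 3, group 18; As is in period 4, group 15.
Removing the outermost electron gets harder across a period and easier down a group.
Here both period and group differ, so the two effects have to be weighed against each other.
O > As: relative to As, both the across-period and down-group shifts push O's first ionization energy up.
N > O: this pair runs against the simple trend — see the exception note.
Ar > N: the two effects oppose for this pair; the across-period effect wins (1521 vs 1402 kJ/mol).
He > Ar: He sits above Ar in group 18, so the down-group effect alone puts He higher.
Note the exception: N has a higher first ionization energy than O, contrary to the simple trend — pairing an electron in O's 2p⁴ costs repulsion energy, so O ionizes more easily than half-filled N (2p³).
Tabulated first ionization energy (kJ/mol): He 2372, N 1402, O 1314, Ar 1521, As 947.
So from highest to lowest: He > Ar > N > O > As.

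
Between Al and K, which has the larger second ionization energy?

K

IE_2 is the cost of taking one more electron from the +1 cation: Al⁺ still has 2 valence electrons; K⁺ is the bare [Ar] core.
Pulling an electron out of a noble-gas core costs far more than removing a remaining valence electron, so K sits at the high end of IE_2.
Tabulated IE_2 (kJ/mol): Al 1817, K 3052.
Overall IE_2 order: Al < K.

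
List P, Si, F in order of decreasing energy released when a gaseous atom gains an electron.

F, Si, P

F is in period 2, group 17; Si is in period 3, group 14; P is in period 3, group 15.
Atoms with high Z_eff and room in the valence shell (especially the halogens) have the most exothermic electron affinities.
These span different periods and groups, so the two trends combine.
Si > P: this pair runs against the simple trend — see the exception note.
F > Si: relative to Si, both the across-period and down-group shifts push F's electron affinity up.
Note the exception: Si has a higher electron affinity than P, contrary to the simple trend — adding an electron to P's half-filled 3p³ is unfavourable, so Si (3p²) has the more exothermic EA.
Approximate values (kJ/mol): F 328, Si 134, P 72.
So from highest to lowest: F > Si > P.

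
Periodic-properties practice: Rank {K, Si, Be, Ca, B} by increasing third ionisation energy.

Si, B, K, Ca, Be

IE_3 is the cost of taking one more electron from the +2 cation: K²⁺ is already 1 electron into the core; Si²⁺ still has 2 valence electrons; Be²⁺ is the bare [He] core; Ca²⁺ is the bare [Ar] core; B²⁺ still has 1 valence electron.
Pulling an electron out of a noble-gas core costs far more than removing a remaining valence electron, so K, Ca and Be sit at the high end of IE_3.
Valence configurations: Si²⁺ [Ne]3s², B²⁺ [He]2s¹.
Tabulated IE_3 (kJ/mol): K 4420, Si 3232, Be 14849, Ca 4912, B 3660.
So the third ionization energies run Si < B < K < Ca < Be.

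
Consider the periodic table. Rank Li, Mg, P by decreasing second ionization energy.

Li > P > Mg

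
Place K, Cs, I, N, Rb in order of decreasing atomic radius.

Across a period the added protons contract the valence shell; down a group each new principal shell makes the atom larger.
Here both period and group differ, so the two effects have to be weighed against each other.
I > N: period and group pull opposite ways; the down-group shift dominates (133 vs 71 pm).
K > I: the two effects oppose for this pair; the across-period effect wins (196 vs 133 pm).
Rb > K: Rb sits below K in group 1, so the down-group effect alone puts Rb larger.
Cs > Rb: they share group 1; the group trend gives Cs the larger value.
Approximate values (pm): N 71, K 196, Rb 210, I 133, Cs 232.
So from largest to smallest: Cs > Rb > K > I > N.

Cs > Rb > K > I > N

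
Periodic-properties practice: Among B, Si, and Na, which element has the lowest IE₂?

Si

After 1 electron has been removed, what remains? B⁺ still has 2 valence electrons; Si⁺ still has 3 valence electrons; Na⁺ is the bare [Ne] core.
Breaking into a closed-shell core is much more expensive than removing a leftover valence electron — Na has the largest IE_2 here.
Valence configurations: B⁺ [He]2s², Si⁺ [Ne]3s²3p¹.
The numbers (kJ/mol): B 2427, Si 1577, Na 4562.
Overall IE_2 order: Si < B < Na.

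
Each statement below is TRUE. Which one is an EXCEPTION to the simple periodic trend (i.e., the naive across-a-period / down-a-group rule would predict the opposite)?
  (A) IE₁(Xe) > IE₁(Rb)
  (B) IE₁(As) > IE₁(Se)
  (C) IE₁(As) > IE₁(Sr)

The general trend: first ionization energy increases across a period and decreases down a group.
(A) Xe (period 5, group 18) vs Rb (period 5, group 1): the stated order agrees with the simple trend.
(B) As (period 4, group 15) vs Se (period 4, group 16): the stated order contradicts the simple trend.
(C) As (period 4, group 15) vs Sr (period 5, group 2): the stated order agrees with the simple trend.
The exception is (B): Se (4p⁴) ionizes more easily than half-filled As (4p³).

(B)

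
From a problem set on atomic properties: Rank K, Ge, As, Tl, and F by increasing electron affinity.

Tl, K, As, Ge, F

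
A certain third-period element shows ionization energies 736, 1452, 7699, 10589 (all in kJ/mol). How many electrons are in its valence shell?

Look for the largest jump between consecutive ionization energies: IE3/IE2 ≈ 5.3, far larger than any earlier ratio.
That jump marks the point where a core electron is being removed. So the atom has 2 valence electrons.

2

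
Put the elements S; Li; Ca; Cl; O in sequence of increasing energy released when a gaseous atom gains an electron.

Li is in period 2, group 1; O is in period 2, group 16; S is in period 3, group 16; Cl is in period 3, group 17; Ca is in period 4, group 2.
Atoms with high Z_eff and room in the valence shell (especially the halogens) have the most exothermic electron affinities.
Neither a single period nor a single group — weigh both effects.
Li > Ca: the two effects oppose for this pair; the down-group effect wins (60 vs 2 kJ/mol).
O > Li: both are in period 2; the period trend gives O the larger value.
S > O: this pair runs against the simple trend — see the exception note.
Cl > S: Cl lies to the right of S in period 3, so the across-period effect alone puts Cl higher.
Note the exception: S has a higher electron affinity than O, contrary to the simple trend — the compact 2p subshell of O repels the added electron more than S's larger 3p does.
For reference (kJ/mol): Li 60, O 141, S 200, Cl 349, Ca 2.
So from lowest to highest: Ca < Li < O < S < Cl.

Ca < Li < O < S < Cl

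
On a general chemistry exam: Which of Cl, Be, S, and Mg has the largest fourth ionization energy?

Be

The fourth ionization energy removes an electron from the +3 ion. For each element: Cl³⁺ still has 4 valence electrons; Be³⁺ is already 1 electron into the core; S³⁺ still has 3 valence electrons; Mg³⁺ is already 1 electron into the core.
Breaking into a closed-shell core is much more expensive than removing a leftover valence electron — Mg and Be have the largest IE_4 here.
Valence configurations: Cl³⁺ [Ne]3s²3p², S³⁺ [Ne]3s²3p¹.
Approximate IE_4 values (kJ/mol): Cl 5159, Be 21007, S 4556, Mg 10543.
Putting it together, IE_4: S < Cl < Mg < Be.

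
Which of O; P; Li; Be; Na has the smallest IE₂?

Consider each +1 ion: O⁺ still has 5 valence electrons; P⁺ still has 4 valence electrons; Li⁺ is the bare [He] core; Be⁺ still has 1 valence electron; Na⁺ is the bare [Ne] core.
Breaking into a closed-shell core is much more expensive than removing a leftover valence electron — Na and Li have the largest IE_2 here.
Valence configurations: O⁺ [He]2s²2p³, P⁺ [Ne]3s²3p², Be⁺ [He]2s¹.
Approximate IE_2 values (kJ/mol): O 3388, P 1907, Li 7298, Be 1757, Na 4562.
Hence IE_2: Be < P < O < Na < Li.

Be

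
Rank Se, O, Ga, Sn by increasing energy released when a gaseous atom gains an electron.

Ga, Sn, O, Se

Adding an electron releases more energy for atoms nearer the top right (short of the noble gases).
Here both period and group differ, so the two effects have to be weighed against each other.
Sn > Ga: the two effects oppose for this pair; the across-period effect wins (107 vs 29 kJ/mol).
O > Sn: relative to Sn, both the across-period and down-group shifts push O's electron affinity up.
Se > O: this pair runs against the simple trend — see the exception note.
Note the exception: Se has a higher electron affinity than O, contrary to the simple trend — O's compact 2p subshell gives strong electron–electron repulsion on the added electron.
Approximate values (kJ/mol): O 141, Ga 29, Se 195, Sn 107.
So from lowest to highest: Ga < Sn < O < Se.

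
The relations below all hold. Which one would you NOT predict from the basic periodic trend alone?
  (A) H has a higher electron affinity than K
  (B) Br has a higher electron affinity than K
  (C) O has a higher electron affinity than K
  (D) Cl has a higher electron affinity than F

The general trend: electron affinity increases across a period and decreases down a group.
(A) H (period 1, group 1) vs K (period 4, group 1): the stated order agrees with the simple trend.
(B) Br (period 4, group 17) vs K (period 4, group 1): the stated order agrees with the simple trend.
(C) O (period 2, group 16) vs K (period 4, group 1): the stated order agrees with the simple trend.
(D) Cl (period 3, group 17) vs F (period 2, group 17): the stated order contradicts the simple trend.
The exception is (D): F's small 2p subshell makes the incoming electron feel strong e⁻–e⁻ repulsion, so Cl actually releases more energy on gaining an electron.

(D)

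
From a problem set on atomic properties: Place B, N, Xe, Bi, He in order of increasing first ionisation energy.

He is in period 1, group 18; B is in period 2, group 13; N is in period 2, group 15; Xe is in period 5, group 18; Bi is in period 6, group 15.
First ionization energy rises across a period (greater Z_eff holds electrons more tightly) and falls down a group (valence electrons are farther from the nucleus).
These span different periods and groups, so the two trends combine.
B > Bi: period and group pull opposite ways; the down-group shift dominates (801 vs 703 kJ/mol).
Xe > B: period and group pull opposite ways; the across-period shift dominates (1170 vs 801 kJ/mol).
N > Xe: period and group pull opposite ways; the down-group shift dominates (1402 vs 1170 kJ/mol).
He > N: both effects reinforce here, so He is clearly the higher of the two.
For reference (kJ/mol): He 2372, B 801, N 1402, Xe 1170, Bi 703.
So from lowest to highest: Bi < B < Xe < N < He.

Bi < B < Xe < N < He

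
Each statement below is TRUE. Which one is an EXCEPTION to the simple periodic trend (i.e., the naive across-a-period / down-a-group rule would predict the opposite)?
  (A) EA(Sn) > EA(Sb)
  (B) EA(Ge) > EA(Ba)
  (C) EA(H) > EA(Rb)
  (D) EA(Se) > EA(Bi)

The general trend: electron affinity increases across a period and decreases down a group.
(A) Sn (period 5, group 14) vs Sb (period 5, group 15): the stated order contradicts the simple trend.
(B) Ge (period 4, group 14) vs Ba (period 6, group 2): the stated order agrees with the simple trend.
(C) H (period 1, group 1) vs Rb (period 5, group 1): the stated order agrees with the simple trend.
(D) Se (period 4, group 16) vs Bi (period 6, group 15): the stated order agrees with the simple trend.
The exception is (A): adding an electron to Sb's half-filled 5p³ is unfavourable, so Sn has the more exothermic EA.

(A)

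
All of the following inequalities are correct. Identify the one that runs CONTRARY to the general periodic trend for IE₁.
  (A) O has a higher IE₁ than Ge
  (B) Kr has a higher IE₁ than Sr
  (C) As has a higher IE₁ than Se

The general trend: IE₁ increases across a period and decreases down a group.
(A) O (period 2, group 16) vs Ge (period 4, group 14): the stated order agrees with the simple trend.
(B) Kr (period 4, group 18) vs Sr (period 5, group 2): the stated order agrees with the simple trend.
(C) As (period 4, group 15) vs Se (period 4, group 16): the stated order contradicts the simple trend.
The exception is (C): Se (4p⁴) ionizes more easily than half-filled As (4p³).

(C)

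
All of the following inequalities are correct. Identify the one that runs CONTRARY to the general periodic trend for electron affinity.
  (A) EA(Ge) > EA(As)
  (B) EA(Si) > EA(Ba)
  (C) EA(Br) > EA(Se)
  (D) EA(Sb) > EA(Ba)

(A)

The general trend: electron affinity increases across a period and decreases down a group.
(A) Ge (period 4, group 14) vs As (period 4, group 15): the stated order contradicts the simple trend.
(B) Si (period 3, group 14) vs Ba (period 6, group 2): the stated order agrees with the simple trend.
(C) Br (period 4, group 17) vs Se (period 4, group 16): the stated order agrees with the simple trend.
(D) Sb (period 5, group 15) vs Ba (period 6, group 2): the stated order agrees with the simple trend.
The exception is (A): adding an electron to As's half-filled 4p³ is unfavourable, so Ge (4p²) has the more exothermic EA.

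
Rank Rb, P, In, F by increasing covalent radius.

F is in period 2, group 17; P is in period 3, group 15; Rb is in period 5, group 1; In is in period 5, group 13.
Atomic radius shrinks across a period as nuclear charge pulls the same shell inward, and grows down a group as new shells are added.
Neither a single period nor a single group — weigh both effects.
P > F: relative to F, both the across-period and down-group shifts push P's atomic radius up.
In > P: relative to P, both the across-period and down-group shifts push In's atomic radius up.
Rb > In: both are in period 5; the period trend gives Rb the larger value.
Tabulated atomic radius (pm): F 64, P 111, Rb 210, In 142.
So from smallest to largest: F < P < In < Rb.

F < P < In < Rb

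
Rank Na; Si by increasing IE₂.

Si, Na

After 1 electron has been removed, what remains? Na⁺ is the bare [Ne] core; Si⁺ still has 3 valence electrons.
Core electrons are held far more tightly than valence electrons, so Na tops the IE_2 order.
Approximate IE_2 values (kJ/mol): Na 4562, Si 1577.
So the second ionization energies run Si < Na.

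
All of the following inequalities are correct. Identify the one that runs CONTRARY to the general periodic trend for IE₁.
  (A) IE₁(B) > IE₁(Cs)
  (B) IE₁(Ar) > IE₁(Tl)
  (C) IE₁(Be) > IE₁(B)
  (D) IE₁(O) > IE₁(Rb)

(C)

The general trend: IE₁ increases across a period and decreases down a group.
(A) B (period 2, group 13) vs Cs (period 6, group 1): the stated order agrees with the simple trend.
(B) Ar (period 3, group 18) vs Tl (period 6, group 13): the stated order agrees with the simple trend.
(C) Be (period 2, group 2) vs B (period 2, group 13): the stated order contradicts the simple trend.
(D) O (period 2, group 16) vs Rb (period 5, group 1): the stated order agrees with the simple trend.
The exception is (C): removing B's lone 2p electron is easier than breaking Be's filled 2s².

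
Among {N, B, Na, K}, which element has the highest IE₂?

After 1 electron has been removed, what remains? N⁺ still has 4 valence electrons; B⁺ still has 2 valence electrons; Na⁺ is the bare [Ne] core; K⁺ is the bare [Ar] core.
Core electrons are held far more tightly than valence electrons, so K and Na top the IE_2 order.
Valence configurations: N⁺ [He]2s²2p², B⁺ [He]2s².
Tabulated IE_2 (kJ/mol): N 2856, B 2427, Na 4562, K 3052.
Overall IE_2 order: B < N < K < Na.

Na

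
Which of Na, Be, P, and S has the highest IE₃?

Consider each +2 ion: Na²⁺ is already 1 electron into the core; Be²⁺ is the bare [He] core; P²⁺ still has 3 valence electrons; S²⁺ still has 4 valence electrons.
Core electrons are held far more tightly than valence electrons, so Na and Be top the IE_3 order.
Valence configurations: P²⁺ [Ne]3s²3p¹, S²⁺ [Ne]3s²3p².
Approximate IE_3 values (kJ/mol): Na 6910, Be 14849, P 2914, S 3357.
So the third ionization energies run P < S < Na < Be.

Be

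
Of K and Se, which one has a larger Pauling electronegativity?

Se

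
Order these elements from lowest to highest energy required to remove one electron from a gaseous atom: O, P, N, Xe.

P < Xe < O < N

N is in period 2, group 15; O is in period 2, group 16; P is in period 3, group 15; Xe is in period 5, group 18.
First ionization energy rises across a period (greater Z_eff holds electrons more tightly) and falls down a group (valence electrons are farther from the nucleus).
These span different periods and groups, so the two trends combine.
Xe > P: period and group pull opposite ways; the across-period shift dominates (1170 vs 1012 kJ/mol).
O > Xe: the two effects oppose for this pair; the down-group effect wins (1314 vs 1170 kJ/mol).
N > O: this pair runs against the simple trend — see the exception note.
Note the exception: N has a higher first ionization energy than O, contrary to the simple trend — pairing an electron in O's 2p⁴ costs repulsion energy, so O ionizes more easily than half-filled N (2p³).
Tabulated first ionization energy (kJ/mol): N 1402, O 1314, P 1012, Xe 1170.
So from lowest to highest: P < Xe < O < N.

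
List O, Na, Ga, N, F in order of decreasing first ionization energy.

F, N, O, Ga, Na

Removing the outermost electron gets harder across a period and easier down a group.
Neither a single period nor a single group — weigh both effects.
Ga > Na: period and group pull opposite ways; the across-period shift dominates (579 vs 496 kJ/mol).
O > Ga: relative to Ga, both the across-period and down-group shifts push O's first ionization energy up.
N > O: this pair runs against the simple trend — see the exception note.
F > N: both are in period 2; the period trend gives F the larger value.
Note the exception: N has a higher first ionization energy than O, contrary to the simple trend — pairing an electron in O's 2p⁴ costs repulsion energy, so O ionizes more easily than half-filled N (2p³).
Approximate values (kJ/mol): N 1402, O 1314, F 1681, Na 496, Ga 579.
So from highest to lowest: F > N > O > Ga > Na.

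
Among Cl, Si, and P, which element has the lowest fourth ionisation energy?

Si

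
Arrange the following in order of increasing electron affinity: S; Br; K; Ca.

Ca < K < S < Br

EA tends to increase across a period and decrease down a group, though the pattern is less regular than for IE or radius.
These span different periods and groups, so the two trends combine.
K > Ca: this pair runs against the simple trend — see the exception note.
S > K: relative to K, both the across-period and down-group shifts push S's electron affinity up.
Br > S: period and group pull opposite ways; the across-period shift dominates (325 vs 200 kJ/mol).
Note the exception: K has a higher electron affinity than Ca, contrary to the simple trend — adding an electron to Ca (ns²) has to open a new, higher-energy np subshell, which is unfavourable.
Approximate values (kJ/mol): S 200, K 48, Ca 2, Br 325.
So from lowest to highest: Ca < K < S < Br.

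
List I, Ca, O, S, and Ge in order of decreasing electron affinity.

O is in period 2, group 16; S is in period 3, group 16; Ca is in period 4, group 2; Ge is in period 4, group 14; I is in period 5, group 17.
EA tends to increase across a period and decrease down a group, though the pattern is less regular than for IE or radius.
Neither a single period nor a single group — weigh both effects.
Ge > Ca: Ge lies to the right of Ca in period 4, so the across-period effect alone puts Ge higher.
O > Ge: relative to Ge, both the across-period and down-group shifts push O's electron affinity up.
S > O: this pair runs against the simple trend — see the exception note.
I > S: the two effects oppose for this pair; the across-period effect wins (295 vs 200 kJ/mol).
Note the exception: S has a higher electron affinity than O, contrary to the simple trend — the compact 2p subshell of O repels the added electron more than S's larger 3p does.
Tabulated electron affinity (kJ/mol): O 141, S 200, Ca 2, Ge 119, I 295.
So from highest to lowest: I > S > O > Ge > Ca.

I, S, O, Ge, Ca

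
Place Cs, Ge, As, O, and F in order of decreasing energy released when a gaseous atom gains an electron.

F > O > Ge > As > Cs

O is in period 2, group 16; F is in period 2, group 17; Ge is in period 4, group 14; As is in period 4, group 15; Cs is in period 6, group 1.
EA tends to increase across a period and decrease down a group, though the pattern is less regular than for IE or radius.
Here both period and group differ, so the two effects have to be weighed against each other.
As > Cs: both effects reinforce here, so As is clearly the higher of the two.
Ge > As: this pair runs against the simple trend — see the exception note.
O > Ge: relative to Ge, both the across-period and down-group shifts push O's electron affinity up.
F > O: F lies to the right of O in period 2, so the across-period effect alone puts F higher.
Note the exception: Ge has a higher electron affinity than As, contrary to the simple trend — adding an electron to As's half-filled 4p³ is unfavourable, so Ge (4p²) has the more exothermic EA.
For reference (kJ/mol): O 141, F 328, Ge 119, As 78, Cs 46.
So from highest to lowest: F > O > Ge > As > Cs.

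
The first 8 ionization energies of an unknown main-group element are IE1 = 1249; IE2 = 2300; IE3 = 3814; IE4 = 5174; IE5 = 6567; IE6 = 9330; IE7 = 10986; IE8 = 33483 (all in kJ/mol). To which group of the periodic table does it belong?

Group 17

Look for the largest jump between consecutive ionization energies: IE8/IE7 ≈ 3.0, far larger than any earlier ratio.
That jump marks the point where a core electron is being removed. So the atom has 7 valence electrons.
A main-group element with 7 valence electrons is in group 17.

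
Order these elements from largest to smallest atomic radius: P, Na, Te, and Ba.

Ba > Na > Te > P

Na is in period 3, group 1; P is in period 3, group 15; Te is in period 5, group 16; Ba is in period 6, group 2.
Atomic radius shrinks across a period as nuclear charge pulls the same shell inward, and grows down a group as new shells are added.
Here both period and group differ, so the two effects have to be weighed against each other.
Te > P: the two effects oppose for this pair; the down-group effect wins (136 vs 111 pm).
Na > Te: the two effects oppose for this pair; the across-period effect wins (155 vs 136 pm).
Ba > Na: period and group pull opposite ways; the down-group shift dominates (196 vs 155 pm).
Approximate values (pm): Na 155, P 111, Te 136, Ba 196.
So from largest to smallest: Ba > Na > Te > P.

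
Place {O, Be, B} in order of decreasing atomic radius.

Be > B > O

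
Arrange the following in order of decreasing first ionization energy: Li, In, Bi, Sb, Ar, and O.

Ar > O > Sb > Bi > In > Li

Li is in period 2, group 1; O is in period 2, group 16; Ar is in period 3, group 18; In is in period 5, group 13; Sb is in period 5, group 15; Bi is in period 6, group 15.
Removing the outermost electron gets harder across a period and easier down a group.
Here both period and group differ, so the two effects have to be weighed against each other.
In > Li: the two effects oppose for this pair; the across-period effect wins (558 vs 520 kJ/mol).
Bi > In: period and group pull opposite ways; the across-period shift dominates (703 vs 558 kJ/mol).
Sb > Bi: they share group 15; the group trend gives Sb the larger value.
O > Sb: relative to Sb, both the across-period and down-group shifts push O's first ionization energy up.
Ar > O: period and group pull opposite ways; the across-period shift dominates (1521 vs 1314 kJ/mol).
Tabulated first ionization energy (kJ/mol): Li 520, O 1314, Ar 1521, In 558, Sb 831, Bi 703.
So from highest to lowest: Ar > O > Sb > Bi > In > Li.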